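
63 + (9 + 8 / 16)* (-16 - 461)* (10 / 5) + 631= -8369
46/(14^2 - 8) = 23/94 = 0.24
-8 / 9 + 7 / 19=-89 / 171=-0.52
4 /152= 1 /38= 0.03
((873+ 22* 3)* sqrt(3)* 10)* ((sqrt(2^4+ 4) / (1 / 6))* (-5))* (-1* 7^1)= 3943800* sqrt(15)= 15274271.72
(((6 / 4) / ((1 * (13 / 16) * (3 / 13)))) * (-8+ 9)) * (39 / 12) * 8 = 208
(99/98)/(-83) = -99/8134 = -0.01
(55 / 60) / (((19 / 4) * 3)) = 11 / 171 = 0.06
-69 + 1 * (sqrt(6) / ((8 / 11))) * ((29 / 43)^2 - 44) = -885665 * sqrt(6) / 14792 - 69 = -215.66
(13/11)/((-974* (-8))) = 13/85712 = 0.00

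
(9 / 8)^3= 729 / 512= 1.42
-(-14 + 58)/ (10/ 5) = -22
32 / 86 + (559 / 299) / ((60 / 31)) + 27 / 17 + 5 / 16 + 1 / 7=95516909 / 28245840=3.38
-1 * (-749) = 749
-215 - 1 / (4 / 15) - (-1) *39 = -719 / 4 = -179.75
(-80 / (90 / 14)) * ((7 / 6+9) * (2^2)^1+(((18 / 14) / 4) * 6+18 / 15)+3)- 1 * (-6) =-77806 / 135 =-576.34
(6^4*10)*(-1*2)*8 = -207360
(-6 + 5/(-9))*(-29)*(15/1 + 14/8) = 114637/36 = 3184.36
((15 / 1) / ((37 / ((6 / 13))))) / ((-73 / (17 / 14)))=-765 / 245791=-0.00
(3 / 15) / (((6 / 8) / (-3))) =-4 / 5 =-0.80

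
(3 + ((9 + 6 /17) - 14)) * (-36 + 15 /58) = 29022 /493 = 58.87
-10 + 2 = -8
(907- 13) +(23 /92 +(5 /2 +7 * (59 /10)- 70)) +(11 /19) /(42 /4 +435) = 26718619 /30780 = 868.05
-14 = -14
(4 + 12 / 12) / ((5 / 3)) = 3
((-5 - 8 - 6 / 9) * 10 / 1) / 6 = -205 / 9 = -22.78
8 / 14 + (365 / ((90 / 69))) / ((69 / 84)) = 7166 / 21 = 341.24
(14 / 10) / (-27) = -0.05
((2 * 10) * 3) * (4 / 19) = 240 / 19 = 12.63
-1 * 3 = -3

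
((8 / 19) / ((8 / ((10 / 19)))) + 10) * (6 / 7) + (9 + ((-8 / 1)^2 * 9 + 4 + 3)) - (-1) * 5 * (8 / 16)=3048043 / 5054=603.10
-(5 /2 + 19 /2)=-12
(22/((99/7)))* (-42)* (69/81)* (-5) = 22540/81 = 278.27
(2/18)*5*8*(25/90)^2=250/729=0.34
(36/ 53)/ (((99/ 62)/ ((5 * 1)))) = 2.13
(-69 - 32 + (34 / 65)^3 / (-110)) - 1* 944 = -15784091527 / 15104375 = -1045.00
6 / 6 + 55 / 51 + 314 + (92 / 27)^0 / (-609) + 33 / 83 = 90648706 / 286433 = 316.47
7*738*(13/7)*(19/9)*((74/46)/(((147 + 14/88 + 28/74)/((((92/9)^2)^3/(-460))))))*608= -212560131582498439168/638236726155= -333042776.88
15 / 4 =3.75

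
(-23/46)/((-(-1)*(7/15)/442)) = -3315/7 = -473.57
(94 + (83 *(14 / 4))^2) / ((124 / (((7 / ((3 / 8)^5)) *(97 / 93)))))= 469932488704 / 700569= 670786.87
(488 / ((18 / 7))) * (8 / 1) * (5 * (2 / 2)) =68320 / 9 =7591.11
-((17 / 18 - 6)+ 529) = -9431 / 18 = -523.94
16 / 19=0.84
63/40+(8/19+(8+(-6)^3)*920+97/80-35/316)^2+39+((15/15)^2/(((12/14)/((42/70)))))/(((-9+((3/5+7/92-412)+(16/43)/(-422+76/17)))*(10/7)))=15579520159175891083497934891467/425459930133967379200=36618066839.50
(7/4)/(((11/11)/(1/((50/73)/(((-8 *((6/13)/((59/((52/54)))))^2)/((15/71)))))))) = -580496/105735375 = -0.01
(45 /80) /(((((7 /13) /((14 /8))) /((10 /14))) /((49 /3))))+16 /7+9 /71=755141 /31808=23.74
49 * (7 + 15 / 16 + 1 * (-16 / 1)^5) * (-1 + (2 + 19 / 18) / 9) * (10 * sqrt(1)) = 48867932015 / 144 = 339360638.99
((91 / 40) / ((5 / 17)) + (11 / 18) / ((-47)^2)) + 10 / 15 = 33407807 / 3976200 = 8.40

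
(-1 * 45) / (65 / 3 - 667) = 135 / 1936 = 0.07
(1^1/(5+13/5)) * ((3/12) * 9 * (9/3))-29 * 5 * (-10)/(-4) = -361.61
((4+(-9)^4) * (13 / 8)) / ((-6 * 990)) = -1.80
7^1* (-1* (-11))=77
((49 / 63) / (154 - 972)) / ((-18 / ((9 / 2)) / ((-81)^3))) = -413343 / 3272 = -126.33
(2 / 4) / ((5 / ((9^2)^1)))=81 / 10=8.10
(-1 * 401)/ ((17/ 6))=-2406/ 17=-141.53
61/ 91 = 0.67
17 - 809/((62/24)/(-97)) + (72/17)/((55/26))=881017837/28985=30395.65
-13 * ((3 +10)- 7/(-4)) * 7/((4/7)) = -37583/16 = -2348.94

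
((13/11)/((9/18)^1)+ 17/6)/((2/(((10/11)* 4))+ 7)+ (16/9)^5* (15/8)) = 22504230/176872663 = 0.13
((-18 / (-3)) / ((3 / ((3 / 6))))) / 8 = 1 / 8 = 0.12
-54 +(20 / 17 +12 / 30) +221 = 168.58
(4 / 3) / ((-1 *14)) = -2 / 21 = -0.10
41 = 41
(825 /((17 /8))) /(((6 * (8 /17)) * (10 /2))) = 27.50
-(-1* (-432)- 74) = -358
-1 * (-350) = 350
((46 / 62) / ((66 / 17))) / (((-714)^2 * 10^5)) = 23 / 6135544800000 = 0.00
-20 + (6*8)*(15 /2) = 340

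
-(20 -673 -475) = 1128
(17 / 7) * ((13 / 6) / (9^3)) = 221 / 30618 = 0.01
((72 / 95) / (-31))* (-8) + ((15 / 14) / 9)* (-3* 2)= -10693 / 20615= -0.52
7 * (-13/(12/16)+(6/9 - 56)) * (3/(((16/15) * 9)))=-3815/24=-158.96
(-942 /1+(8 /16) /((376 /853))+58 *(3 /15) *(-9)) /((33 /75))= -19650995 /8272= -2375.60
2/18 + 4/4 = 10/9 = 1.11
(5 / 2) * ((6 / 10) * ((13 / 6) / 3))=13 / 12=1.08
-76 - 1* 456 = -532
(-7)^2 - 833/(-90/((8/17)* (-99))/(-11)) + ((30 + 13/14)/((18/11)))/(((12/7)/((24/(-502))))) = 216487781/45180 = 4791.67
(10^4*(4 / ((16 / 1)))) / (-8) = -625 / 2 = -312.50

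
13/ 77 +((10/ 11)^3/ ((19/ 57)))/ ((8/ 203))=534448/ 9317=57.36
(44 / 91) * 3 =132 / 91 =1.45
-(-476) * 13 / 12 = 1547 / 3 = 515.67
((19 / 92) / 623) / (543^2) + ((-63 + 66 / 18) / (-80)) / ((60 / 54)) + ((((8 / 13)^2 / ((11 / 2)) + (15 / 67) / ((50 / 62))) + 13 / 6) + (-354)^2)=26378328497076351100031 / 210489155481805200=125319.18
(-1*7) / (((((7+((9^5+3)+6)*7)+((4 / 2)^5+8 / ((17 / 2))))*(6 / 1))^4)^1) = -83521 / 451832616512390796913633093488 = -0.00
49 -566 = -517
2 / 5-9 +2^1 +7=2 / 5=0.40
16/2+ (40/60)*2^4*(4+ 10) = 157.33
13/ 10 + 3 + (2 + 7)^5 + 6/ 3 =590553/ 10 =59055.30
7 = 7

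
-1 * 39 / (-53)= 39 / 53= 0.74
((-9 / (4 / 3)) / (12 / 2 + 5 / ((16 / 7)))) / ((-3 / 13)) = 468 / 131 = 3.57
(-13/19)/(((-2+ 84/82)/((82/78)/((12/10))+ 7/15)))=64411/68400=0.94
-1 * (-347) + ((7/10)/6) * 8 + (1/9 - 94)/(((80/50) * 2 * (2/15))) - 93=5581/160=34.88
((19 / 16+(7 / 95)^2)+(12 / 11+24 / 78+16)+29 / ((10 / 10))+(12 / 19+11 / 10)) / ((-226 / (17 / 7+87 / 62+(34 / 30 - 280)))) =140274611638853 / 2336949384000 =60.02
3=3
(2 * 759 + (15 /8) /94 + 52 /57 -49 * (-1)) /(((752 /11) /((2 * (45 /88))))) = 1008117705 /42978304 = 23.46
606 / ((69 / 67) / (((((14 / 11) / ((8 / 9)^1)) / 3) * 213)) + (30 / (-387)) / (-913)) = 396107488623 / 6677183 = 59322.54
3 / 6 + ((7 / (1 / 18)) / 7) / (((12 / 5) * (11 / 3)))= 28 / 11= 2.55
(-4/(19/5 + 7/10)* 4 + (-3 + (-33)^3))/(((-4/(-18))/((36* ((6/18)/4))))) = -485238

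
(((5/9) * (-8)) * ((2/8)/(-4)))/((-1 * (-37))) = 5/666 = 0.01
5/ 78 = 0.06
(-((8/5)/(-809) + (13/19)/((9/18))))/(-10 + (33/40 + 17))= -840144/4811123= -0.17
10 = 10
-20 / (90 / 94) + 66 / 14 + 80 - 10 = 3391 / 63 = 53.83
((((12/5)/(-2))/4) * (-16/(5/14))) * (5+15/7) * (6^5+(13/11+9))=8222208/11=747473.45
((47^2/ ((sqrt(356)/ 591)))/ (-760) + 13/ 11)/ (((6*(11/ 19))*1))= 247/ 726-435173*sqrt(89)/ 156640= -25.87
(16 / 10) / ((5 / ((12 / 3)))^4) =2048 / 3125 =0.66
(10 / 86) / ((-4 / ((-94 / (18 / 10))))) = 1175 / 774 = 1.52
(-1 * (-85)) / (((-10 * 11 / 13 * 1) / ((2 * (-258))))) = 57018 / 11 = 5183.45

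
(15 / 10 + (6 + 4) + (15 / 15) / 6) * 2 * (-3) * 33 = -2310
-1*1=-1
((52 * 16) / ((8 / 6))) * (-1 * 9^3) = -454896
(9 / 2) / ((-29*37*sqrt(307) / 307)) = -9*sqrt(307) / 2146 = -0.07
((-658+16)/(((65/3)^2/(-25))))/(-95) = -5778/16055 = -0.36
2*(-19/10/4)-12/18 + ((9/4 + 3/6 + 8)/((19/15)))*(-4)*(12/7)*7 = -466243/1140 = -408.99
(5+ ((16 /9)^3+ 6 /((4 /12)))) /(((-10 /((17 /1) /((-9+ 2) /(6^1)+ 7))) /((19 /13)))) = -6738749 /552825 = -12.19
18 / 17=1.06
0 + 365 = 365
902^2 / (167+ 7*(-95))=-406802 / 249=-1633.74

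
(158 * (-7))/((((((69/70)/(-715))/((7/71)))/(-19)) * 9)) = -7362254900/44091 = -166978.63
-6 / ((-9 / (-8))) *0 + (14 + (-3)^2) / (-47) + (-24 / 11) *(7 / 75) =-8957 / 12925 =-0.69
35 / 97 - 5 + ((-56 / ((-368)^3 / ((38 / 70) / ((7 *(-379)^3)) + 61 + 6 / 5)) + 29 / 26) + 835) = 6222631715542355710381 / 7483835523424449280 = 831.48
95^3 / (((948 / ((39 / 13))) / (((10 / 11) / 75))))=171475 / 5214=32.89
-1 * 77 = -77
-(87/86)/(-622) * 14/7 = 87/26746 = 0.00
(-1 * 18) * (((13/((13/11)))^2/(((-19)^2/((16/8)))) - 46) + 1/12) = 588021/722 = 814.43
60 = 60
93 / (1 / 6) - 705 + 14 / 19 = -146.26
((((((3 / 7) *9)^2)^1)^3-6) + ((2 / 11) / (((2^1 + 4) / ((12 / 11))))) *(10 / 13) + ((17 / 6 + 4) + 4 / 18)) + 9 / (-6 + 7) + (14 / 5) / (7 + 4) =55019262762179 / 16655568930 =3303.36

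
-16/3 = -5.33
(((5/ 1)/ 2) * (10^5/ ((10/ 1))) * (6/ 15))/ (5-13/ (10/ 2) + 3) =50000/ 27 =1851.85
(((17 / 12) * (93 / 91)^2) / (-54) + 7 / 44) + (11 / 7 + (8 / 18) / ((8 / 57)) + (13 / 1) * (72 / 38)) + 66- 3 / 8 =5926966489 / 62306244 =95.13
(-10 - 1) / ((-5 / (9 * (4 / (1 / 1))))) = 396 / 5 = 79.20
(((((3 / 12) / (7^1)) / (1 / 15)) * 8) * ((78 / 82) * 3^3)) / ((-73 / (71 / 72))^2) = 982995 / 48941536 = 0.02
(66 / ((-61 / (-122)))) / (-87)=-44 / 29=-1.52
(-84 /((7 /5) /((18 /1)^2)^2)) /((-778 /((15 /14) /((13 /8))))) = 188956800 /35399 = 5337.91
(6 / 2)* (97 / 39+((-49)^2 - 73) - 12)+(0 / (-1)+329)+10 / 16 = 757649 / 104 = 7285.09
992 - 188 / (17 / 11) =14796 / 17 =870.35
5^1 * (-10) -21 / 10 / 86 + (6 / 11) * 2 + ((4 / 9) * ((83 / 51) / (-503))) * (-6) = -35618886209 / 728032140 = -48.92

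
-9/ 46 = -0.20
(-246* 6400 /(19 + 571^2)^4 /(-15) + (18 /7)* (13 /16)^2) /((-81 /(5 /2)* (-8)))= 1918718669057217003371 /292971310717678538803200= 0.01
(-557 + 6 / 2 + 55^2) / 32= 2471 / 32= 77.22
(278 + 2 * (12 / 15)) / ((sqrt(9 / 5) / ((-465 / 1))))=-43338 * sqrt(5)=-96906.71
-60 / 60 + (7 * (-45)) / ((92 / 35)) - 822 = -86741 / 92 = -942.84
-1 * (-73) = 73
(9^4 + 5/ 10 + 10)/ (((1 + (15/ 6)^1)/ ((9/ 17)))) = 118287/ 119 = 994.01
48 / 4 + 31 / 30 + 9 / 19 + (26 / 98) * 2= 392071 / 27930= 14.04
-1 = -1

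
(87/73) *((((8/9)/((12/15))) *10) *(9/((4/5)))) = 10875/73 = 148.97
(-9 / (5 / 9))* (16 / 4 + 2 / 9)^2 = -1444 / 5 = -288.80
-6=-6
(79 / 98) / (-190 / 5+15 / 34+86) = 1343 / 80703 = 0.02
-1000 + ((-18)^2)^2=103976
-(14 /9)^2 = -196 /81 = -2.42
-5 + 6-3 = -2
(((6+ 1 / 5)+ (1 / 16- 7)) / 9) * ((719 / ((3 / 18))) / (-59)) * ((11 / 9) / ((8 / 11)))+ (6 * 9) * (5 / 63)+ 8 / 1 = 22.36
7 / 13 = 0.54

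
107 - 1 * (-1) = 108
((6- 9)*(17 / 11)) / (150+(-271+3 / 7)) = 357 / 9284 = 0.04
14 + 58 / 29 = 16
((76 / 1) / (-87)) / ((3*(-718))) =38 / 93699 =0.00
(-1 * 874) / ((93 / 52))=-488.69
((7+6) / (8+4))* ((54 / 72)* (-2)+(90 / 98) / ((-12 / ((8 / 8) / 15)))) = -3835 / 2352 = -1.63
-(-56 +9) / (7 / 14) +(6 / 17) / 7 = 11192 / 119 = 94.05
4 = 4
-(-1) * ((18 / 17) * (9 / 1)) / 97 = 162 / 1649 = 0.10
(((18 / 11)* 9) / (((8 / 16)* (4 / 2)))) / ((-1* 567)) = -2 / 77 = -0.03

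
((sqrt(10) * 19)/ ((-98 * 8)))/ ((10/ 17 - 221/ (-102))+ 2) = -969 * sqrt(10)/ 190120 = -0.02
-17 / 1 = -17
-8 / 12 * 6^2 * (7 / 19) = -8.84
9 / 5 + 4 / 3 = 47 / 15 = 3.13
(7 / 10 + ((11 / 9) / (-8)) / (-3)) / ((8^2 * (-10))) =-811 / 691200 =-0.00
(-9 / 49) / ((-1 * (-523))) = -9 / 25627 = -0.00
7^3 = 343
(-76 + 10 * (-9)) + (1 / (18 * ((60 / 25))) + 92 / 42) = -247645 / 1512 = -163.79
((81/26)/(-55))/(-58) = 81/82940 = 0.00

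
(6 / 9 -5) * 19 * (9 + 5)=-3458 / 3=-1152.67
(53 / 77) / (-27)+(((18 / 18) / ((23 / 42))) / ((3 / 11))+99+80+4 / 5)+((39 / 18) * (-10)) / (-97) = 4329655321 / 23191245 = 186.69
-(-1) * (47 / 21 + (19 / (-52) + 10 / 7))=515 / 156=3.30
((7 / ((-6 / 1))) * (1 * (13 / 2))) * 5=-455 / 12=-37.92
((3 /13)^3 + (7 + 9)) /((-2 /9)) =-316611 /4394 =-72.06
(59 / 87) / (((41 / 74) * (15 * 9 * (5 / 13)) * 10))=28379 / 12038625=0.00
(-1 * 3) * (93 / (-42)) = 93 / 14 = 6.64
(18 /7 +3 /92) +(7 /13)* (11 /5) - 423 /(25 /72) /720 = 2194147 /1046500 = 2.10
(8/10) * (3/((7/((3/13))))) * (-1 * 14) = -72/65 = -1.11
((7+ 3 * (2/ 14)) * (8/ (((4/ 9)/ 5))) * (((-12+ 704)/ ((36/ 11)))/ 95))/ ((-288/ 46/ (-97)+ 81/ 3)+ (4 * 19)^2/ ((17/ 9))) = 7506208424/ 15561369873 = 0.48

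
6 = 6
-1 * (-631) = 631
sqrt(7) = 2.65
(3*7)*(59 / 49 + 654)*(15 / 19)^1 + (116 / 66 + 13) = 47740696 / 4389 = 10877.35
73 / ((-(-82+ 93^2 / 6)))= -146 / 2719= -0.05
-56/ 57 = -0.98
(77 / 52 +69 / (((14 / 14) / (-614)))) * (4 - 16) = 6608865 / 13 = 508374.23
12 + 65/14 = 233/14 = 16.64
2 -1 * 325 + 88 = -235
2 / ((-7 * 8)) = -1 / 28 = -0.04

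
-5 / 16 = -0.31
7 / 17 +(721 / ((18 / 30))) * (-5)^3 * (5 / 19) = -38302726 / 969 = -39528.10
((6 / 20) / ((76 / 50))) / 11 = 0.02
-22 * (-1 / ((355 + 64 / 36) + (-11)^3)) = -0.02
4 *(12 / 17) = 48 / 17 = 2.82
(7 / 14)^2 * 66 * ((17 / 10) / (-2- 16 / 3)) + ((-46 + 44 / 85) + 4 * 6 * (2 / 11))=-336179 / 7480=-44.94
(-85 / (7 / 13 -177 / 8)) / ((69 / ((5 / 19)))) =8840 / 588639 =0.02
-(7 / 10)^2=-0.49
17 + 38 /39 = 701 /39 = 17.97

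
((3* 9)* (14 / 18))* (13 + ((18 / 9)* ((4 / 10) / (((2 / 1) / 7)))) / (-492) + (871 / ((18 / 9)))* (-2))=-7387429 / 410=-18018.12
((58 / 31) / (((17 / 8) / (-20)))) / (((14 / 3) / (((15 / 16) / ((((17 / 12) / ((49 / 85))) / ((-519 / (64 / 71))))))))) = 1009846845 / 1218424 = 828.81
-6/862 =-0.01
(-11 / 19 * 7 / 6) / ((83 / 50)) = -1925 / 4731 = -0.41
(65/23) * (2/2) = 65/23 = 2.83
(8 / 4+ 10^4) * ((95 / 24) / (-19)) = -8335 / 4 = -2083.75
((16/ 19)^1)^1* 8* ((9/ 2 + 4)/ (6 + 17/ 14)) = 15232/ 1919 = 7.94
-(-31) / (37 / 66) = 2046 / 37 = 55.30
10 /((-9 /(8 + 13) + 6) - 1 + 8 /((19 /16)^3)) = 240065 /224432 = 1.07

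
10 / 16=5 / 8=0.62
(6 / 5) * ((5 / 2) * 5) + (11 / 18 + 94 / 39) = 4217 / 234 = 18.02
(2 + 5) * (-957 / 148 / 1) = -6699 / 148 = -45.26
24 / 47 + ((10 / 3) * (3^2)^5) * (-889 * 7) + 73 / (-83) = -4778229925529 / 3901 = -1224873090.37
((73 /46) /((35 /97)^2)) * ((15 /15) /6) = 686857 /338100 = 2.03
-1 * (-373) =373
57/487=0.12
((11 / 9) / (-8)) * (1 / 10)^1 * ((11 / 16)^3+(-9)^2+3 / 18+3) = -11420563 / 8847360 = -1.29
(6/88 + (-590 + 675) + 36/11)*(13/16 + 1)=112723/704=160.12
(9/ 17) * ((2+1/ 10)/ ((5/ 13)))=2457/ 850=2.89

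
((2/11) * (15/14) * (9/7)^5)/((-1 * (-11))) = 885735/14235529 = 0.06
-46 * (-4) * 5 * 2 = 1840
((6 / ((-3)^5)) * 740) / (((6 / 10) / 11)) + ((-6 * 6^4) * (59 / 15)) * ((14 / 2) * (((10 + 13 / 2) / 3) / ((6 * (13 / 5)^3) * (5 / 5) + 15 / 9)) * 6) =-647092976200 / 9761553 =-66289.96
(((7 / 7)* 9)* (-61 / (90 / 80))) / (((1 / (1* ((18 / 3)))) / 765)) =-2239920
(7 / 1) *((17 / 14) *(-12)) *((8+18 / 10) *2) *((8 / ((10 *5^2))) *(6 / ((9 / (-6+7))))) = -26656 / 625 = -42.65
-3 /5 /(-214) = 3 /1070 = 0.00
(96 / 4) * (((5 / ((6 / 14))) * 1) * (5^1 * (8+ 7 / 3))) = 43400 / 3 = 14466.67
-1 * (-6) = 6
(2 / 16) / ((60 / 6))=1 / 80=0.01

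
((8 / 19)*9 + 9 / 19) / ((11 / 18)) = 1458 / 209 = 6.98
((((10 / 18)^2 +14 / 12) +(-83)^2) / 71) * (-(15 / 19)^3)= -139532125 / 2921934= -47.75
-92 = -92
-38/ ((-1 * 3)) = 12.67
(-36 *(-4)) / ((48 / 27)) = 81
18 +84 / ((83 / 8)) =2166 / 83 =26.10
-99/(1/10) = -990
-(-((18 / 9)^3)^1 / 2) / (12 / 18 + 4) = 6 / 7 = 0.86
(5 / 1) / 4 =5 / 4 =1.25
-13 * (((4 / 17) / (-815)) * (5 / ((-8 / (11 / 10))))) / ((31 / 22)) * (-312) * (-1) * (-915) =44906004 / 85901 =522.76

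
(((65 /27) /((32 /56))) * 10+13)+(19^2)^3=2540480551 /54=47045936.13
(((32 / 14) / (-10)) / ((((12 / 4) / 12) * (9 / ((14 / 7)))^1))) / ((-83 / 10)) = 128 / 5229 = 0.02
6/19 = 0.32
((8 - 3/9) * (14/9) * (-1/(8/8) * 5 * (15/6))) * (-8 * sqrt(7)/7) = 450.76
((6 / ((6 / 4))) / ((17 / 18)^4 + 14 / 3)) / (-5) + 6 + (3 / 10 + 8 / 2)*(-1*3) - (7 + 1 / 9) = -730627021 / 51606810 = -14.16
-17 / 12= -1.42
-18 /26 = -9 /13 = -0.69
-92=-92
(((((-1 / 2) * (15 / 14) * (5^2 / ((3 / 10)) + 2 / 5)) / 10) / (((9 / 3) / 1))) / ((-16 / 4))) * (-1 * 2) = -157 / 210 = -0.75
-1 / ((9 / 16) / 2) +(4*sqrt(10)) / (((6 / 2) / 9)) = -32 / 9 +12*sqrt(10) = 34.39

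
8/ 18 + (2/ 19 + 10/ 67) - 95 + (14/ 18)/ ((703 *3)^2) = -252922197824/ 2682072243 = -94.30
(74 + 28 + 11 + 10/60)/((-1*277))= -679/1662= -0.41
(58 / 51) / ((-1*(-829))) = 58 / 42279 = 0.00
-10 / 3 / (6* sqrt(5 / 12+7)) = -10* sqrt(267) / 801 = -0.20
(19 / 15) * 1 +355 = 5344 / 15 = 356.27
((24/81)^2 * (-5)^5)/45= -6.10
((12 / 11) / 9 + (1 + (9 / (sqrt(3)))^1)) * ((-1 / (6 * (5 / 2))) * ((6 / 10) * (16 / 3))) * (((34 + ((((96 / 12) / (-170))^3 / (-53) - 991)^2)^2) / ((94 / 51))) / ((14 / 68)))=-51959676543068945118951126841517175937012368 * sqrt(3) / 31942481419331487083746337890625 - 640836010697850323133730564378711836556485872 / 1054101886837939073763629150390625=-3425409295305.15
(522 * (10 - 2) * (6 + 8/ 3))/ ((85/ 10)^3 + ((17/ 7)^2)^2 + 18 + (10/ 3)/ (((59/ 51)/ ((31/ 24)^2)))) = 1476553688064/ 27404618785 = 53.88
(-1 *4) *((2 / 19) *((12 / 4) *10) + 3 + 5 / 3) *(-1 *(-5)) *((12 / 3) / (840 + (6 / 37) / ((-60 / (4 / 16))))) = -0.75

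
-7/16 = -0.44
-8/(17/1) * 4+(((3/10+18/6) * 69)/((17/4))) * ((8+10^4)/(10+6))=167551/5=33510.20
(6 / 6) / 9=1 / 9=0.11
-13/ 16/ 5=-13/ 80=-0.16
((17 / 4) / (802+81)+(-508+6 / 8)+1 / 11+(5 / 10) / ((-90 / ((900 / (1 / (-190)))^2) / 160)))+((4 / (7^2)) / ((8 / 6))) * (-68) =-24741109494709875 / 951874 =-25992000511.32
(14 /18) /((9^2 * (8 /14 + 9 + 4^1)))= 49 /69255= 0.00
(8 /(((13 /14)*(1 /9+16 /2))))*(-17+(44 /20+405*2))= 4007808 /4745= 844.64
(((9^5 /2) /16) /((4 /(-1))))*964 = -14230809 /32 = -444712.78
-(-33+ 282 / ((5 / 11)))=-2937 / 5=-587.40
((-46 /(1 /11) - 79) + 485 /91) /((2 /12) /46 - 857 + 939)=-7.07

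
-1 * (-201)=201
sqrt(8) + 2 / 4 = 1 / 2 + 2 * sqrt(2) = 3.33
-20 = -20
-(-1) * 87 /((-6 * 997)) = -29 /1994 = -0.01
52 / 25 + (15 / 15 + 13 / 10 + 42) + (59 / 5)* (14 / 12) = 4511 / 75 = 60.15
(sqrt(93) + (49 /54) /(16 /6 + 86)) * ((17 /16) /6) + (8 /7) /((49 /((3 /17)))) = 2269825 /382886784 + 17 * sqrt(93) /96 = 1.71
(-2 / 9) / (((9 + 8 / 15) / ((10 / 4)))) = -25 / 429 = -0.06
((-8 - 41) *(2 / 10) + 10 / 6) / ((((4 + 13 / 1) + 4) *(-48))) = 61 / 7560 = 0.01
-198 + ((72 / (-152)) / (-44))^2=-138381327 / 698896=-198.00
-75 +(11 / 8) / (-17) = -10211 / 136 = -75.08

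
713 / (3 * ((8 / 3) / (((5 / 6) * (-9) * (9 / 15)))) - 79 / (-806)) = -5172102 / 12185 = -424.46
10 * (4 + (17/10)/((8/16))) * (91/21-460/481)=9746/39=249.90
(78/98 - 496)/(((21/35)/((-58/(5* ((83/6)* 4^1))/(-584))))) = -703685/2375128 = -0.30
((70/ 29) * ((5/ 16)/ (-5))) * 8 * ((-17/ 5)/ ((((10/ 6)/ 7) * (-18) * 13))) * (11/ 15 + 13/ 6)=-0.21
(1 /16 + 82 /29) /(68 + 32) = 1341 /46400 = 0.03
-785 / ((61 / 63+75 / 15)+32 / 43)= -2126565 / 18184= -116.95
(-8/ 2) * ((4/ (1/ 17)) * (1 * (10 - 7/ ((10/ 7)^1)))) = -6936/ 5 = -1387.20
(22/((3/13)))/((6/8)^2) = 4576/27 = 169.48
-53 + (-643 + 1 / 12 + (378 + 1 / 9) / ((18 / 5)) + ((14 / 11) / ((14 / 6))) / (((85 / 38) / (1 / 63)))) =-1253012407 / 2120580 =-590.88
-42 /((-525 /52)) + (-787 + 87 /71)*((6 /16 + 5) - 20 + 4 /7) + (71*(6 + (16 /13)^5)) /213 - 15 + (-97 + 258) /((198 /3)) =11037.48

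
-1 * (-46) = 46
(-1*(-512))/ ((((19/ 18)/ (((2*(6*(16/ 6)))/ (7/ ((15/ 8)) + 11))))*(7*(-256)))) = -17280/ 29393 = -0.59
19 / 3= 6.33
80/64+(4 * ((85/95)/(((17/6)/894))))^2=1841441549/1444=1275236.53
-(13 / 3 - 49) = 134 / 3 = 44.67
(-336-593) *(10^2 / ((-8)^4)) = -23225 / 1024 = -22.68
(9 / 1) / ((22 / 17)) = 153 / 22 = 6.95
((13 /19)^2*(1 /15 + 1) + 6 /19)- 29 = -152621 /5415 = -28.18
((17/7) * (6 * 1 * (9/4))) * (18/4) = 4131/28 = 147.54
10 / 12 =5 / 6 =0.83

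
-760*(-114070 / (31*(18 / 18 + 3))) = 21673300 / 31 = 699138.71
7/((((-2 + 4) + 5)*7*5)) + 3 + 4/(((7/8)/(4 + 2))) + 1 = 1101/35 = 31.46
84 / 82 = 1.02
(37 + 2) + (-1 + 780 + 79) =897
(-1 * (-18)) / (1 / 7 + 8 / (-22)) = -1386 / 17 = -81.53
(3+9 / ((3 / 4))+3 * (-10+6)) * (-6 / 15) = -6 / 5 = -1.20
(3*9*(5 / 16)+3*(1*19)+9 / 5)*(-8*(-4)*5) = 10758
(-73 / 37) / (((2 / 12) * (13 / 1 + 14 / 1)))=-146 / 333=-0.44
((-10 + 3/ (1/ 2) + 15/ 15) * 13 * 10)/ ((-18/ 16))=1040/ 3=346.67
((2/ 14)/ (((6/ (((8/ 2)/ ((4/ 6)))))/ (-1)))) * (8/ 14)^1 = -4/ 49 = -0.08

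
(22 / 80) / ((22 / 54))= 27 / 40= 0.68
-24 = -24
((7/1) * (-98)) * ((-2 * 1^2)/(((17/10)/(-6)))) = -82320/17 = -4842.35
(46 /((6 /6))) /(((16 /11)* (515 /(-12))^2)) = 4554 /265225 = 0.02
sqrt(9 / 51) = sqrt(51) / 17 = 0.42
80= 80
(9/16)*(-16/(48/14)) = -2.62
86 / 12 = 43 / 6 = 7.17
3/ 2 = 1.50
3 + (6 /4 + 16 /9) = 113 /18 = 6.28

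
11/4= 2.75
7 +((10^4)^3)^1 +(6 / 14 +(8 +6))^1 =7000000000150 / 7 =1000000000021.43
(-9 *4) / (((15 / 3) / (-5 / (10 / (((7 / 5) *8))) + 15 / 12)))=783 / 25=31.32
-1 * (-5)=5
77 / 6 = 12.83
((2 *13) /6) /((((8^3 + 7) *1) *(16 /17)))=0.01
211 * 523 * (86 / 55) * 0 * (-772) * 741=0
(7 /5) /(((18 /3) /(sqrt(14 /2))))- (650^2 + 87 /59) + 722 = -24884989 /59 + 7 * sqrt(7) /30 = -421778.86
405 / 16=25.31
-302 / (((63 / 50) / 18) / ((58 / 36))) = -437900 / 63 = -6950.79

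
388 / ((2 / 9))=1746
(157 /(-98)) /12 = -157 /1176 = -0.13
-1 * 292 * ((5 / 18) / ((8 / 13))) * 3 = -4745 / 12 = -395.42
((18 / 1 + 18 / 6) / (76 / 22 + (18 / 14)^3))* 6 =475398 / 21053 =22.58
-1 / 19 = -0.05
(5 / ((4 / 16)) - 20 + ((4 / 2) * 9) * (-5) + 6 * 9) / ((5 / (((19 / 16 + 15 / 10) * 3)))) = -1161 / 20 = -58.05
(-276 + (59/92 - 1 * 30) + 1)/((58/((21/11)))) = -588021/58696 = -10.02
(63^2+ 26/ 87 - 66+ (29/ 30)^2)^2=10383709658439121/ 681210000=15243037.62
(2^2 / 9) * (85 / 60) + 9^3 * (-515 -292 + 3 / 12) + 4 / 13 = -825720217 / 1404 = -588119.81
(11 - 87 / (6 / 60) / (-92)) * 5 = 4705 / 46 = 102.28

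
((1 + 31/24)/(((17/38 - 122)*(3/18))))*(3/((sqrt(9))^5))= -1045/748278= -0.00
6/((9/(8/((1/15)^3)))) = 18000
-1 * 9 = -9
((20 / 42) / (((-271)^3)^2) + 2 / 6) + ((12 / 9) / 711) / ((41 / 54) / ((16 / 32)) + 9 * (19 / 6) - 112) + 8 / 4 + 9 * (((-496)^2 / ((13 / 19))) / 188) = 30600603519073838761866180701 / 1777513318537501623233883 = 17215.40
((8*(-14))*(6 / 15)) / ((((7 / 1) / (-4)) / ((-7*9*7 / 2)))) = -5644.80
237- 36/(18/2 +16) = 5889/25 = 235.56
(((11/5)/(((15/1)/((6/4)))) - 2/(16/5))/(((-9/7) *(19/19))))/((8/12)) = 189/400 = 0.47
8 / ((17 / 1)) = 8 / 17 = 0.47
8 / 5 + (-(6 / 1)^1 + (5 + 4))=23 / 5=4.60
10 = 10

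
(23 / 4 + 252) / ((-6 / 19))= -816.21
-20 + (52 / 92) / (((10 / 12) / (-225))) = -3970 / 23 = -172.61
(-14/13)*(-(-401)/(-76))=2807/494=5.68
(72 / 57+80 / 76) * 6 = 264 / 19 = 13.89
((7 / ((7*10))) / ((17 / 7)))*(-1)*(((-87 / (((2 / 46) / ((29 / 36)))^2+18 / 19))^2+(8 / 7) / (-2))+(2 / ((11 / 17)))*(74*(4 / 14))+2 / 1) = -133252580325582583 / 383041779214248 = -347.88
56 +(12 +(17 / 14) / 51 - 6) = 2605 / 42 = 62.02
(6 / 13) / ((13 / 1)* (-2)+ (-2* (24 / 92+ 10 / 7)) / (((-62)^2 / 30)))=-464163 / 26174369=-0.02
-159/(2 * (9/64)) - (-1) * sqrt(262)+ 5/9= -5083/9+ sqrt(262)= -548.59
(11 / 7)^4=6.10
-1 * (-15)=15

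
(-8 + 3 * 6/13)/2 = -43/13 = -3.31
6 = 6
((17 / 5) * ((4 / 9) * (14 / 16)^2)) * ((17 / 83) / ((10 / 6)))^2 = 240737 / 13778000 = 0.02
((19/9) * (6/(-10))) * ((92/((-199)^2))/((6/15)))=-874/118803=-0.01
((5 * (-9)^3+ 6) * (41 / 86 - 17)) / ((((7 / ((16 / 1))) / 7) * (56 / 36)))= 26593812 / 43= 618460.74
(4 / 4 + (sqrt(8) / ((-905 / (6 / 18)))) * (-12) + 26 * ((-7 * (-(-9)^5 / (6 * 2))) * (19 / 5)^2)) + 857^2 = -609883733 / 50 + 8 * sqrt(2) / 905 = -12197674.65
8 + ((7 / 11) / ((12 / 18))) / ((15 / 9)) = 943 / 110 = 8.57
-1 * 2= -2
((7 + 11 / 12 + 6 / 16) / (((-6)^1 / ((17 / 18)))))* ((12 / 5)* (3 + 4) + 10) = -226661 / 6480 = -34.98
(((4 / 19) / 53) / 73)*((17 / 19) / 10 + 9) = 3454 / 6983545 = 0.00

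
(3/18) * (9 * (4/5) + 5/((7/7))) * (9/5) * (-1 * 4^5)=-93696/25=-3747.84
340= 340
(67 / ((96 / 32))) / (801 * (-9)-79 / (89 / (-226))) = -5963 / 1871241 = -0.00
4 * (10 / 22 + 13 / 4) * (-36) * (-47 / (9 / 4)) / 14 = 61288 / 77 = 795.95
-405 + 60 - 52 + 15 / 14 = -5543 / 14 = -395.93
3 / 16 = 0.19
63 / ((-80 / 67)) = -4221 / 80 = -52.76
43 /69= 0.62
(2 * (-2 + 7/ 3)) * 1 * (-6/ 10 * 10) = -4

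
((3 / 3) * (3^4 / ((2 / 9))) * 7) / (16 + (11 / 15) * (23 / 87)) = 951345 / 6038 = 157.56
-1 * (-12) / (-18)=-2 / 3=-0.67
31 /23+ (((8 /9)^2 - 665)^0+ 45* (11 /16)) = 12249 /368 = 33.29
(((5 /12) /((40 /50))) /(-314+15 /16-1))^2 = 1 /363609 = 0.00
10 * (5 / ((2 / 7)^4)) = 60025 / 8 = 7503.12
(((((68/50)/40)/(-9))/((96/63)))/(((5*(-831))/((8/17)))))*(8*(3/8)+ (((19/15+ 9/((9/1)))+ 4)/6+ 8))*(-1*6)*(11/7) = -2981/93487500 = -0.00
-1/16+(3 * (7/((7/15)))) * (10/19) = 7181/304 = 23.62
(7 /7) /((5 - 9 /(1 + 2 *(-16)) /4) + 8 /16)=124 /691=0.18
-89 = -89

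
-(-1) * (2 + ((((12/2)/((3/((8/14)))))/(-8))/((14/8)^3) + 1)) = 7139/2401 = 2.97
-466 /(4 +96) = -233 /50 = -4.66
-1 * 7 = -7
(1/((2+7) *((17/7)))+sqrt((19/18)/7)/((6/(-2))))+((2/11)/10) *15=536/1683 - sqrt(266)/126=0.19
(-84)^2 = 7056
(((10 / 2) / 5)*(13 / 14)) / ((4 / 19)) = 247 / 56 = 4.41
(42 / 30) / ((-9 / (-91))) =637 / 45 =14.16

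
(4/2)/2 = 1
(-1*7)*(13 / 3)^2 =-1183 / 9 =-131.44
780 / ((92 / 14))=2730 / 23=118.70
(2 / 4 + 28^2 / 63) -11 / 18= 37 / 3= 12.33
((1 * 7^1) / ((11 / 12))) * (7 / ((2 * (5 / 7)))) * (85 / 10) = 17493 / 55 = 318.05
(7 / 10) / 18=7 / 180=0.04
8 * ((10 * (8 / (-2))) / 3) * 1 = -320 / 3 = -106.67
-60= -60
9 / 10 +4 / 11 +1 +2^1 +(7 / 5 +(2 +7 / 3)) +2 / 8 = 6763 / 660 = 10.25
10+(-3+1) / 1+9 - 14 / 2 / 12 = 197 / 12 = 16.42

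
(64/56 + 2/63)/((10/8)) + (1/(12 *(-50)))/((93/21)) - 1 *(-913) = 356984693/390600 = 913.94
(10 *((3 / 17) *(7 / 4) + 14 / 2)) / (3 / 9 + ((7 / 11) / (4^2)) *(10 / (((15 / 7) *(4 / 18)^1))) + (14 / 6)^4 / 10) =88565400 / 5007911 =17.69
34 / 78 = 0.44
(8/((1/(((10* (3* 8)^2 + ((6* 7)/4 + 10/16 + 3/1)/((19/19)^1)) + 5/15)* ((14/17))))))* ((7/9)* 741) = 3354636922/153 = 21925731.52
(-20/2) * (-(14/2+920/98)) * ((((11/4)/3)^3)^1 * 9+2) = 140525/96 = 1463.80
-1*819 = -819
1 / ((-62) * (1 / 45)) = -45 / 62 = -0.73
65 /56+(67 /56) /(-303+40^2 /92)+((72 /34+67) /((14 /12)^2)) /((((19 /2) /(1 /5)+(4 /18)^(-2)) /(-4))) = -1.84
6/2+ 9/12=15/4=3.75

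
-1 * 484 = -484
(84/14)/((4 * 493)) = 3/986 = 0.00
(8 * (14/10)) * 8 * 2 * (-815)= -146048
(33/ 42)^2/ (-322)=-121/ 63112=-0.00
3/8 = 0.38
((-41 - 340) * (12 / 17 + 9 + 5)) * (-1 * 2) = 190500 / 17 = 11205.88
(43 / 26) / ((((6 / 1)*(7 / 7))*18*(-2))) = -43 / 5616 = -0.01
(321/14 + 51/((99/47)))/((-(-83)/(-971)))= -21147409/38346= -551.49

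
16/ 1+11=27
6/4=3/2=1.50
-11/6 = -1.83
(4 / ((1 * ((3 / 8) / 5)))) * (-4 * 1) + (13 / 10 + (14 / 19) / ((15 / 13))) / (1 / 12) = -10834 / 57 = -190.07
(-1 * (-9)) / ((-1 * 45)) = -1 / 5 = -0.20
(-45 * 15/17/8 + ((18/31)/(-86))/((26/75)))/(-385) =2348595/181469288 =0.01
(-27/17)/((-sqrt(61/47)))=27 * sqrt(2867)/1037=1.39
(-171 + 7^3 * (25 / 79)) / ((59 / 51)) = -251634 / 4661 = -53.99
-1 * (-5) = 5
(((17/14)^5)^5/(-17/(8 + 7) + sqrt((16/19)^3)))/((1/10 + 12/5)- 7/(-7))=-10093087022430911438872360195008290565/167048062195941089772992913718902784- 24669432187789420169966661711768675 * sqrt(19)/2610125971811579527703014276857856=-101.62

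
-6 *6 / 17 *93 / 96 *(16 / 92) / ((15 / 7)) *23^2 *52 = -389298 / 85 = -4579.98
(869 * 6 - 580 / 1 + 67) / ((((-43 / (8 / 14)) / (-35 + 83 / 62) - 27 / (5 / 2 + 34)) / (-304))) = -435450847008 / 455767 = -955424.26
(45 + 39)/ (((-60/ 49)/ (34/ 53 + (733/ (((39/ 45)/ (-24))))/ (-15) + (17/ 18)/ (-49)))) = -92874.32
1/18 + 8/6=25/18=1.39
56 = 56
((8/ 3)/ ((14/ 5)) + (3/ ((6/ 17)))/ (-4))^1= -197/ 168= -1.17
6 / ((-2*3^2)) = -1 / 3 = -0.33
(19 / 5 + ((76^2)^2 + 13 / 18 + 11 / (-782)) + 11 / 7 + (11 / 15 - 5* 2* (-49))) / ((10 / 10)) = 4109113597003 / 123165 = 33362672.81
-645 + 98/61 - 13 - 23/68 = -2724123/4148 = -656.73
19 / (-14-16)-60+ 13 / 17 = -30533 / 510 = -59.87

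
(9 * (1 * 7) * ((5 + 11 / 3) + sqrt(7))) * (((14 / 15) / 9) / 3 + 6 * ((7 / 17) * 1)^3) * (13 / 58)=41053376 * sqrt(7) / 6411465 + 1067387776 / 19234395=72.43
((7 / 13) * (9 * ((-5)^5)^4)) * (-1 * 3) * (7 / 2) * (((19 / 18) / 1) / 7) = -731761638934795.67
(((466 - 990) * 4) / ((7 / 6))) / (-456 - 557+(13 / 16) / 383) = 25688576 / 14484519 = 1.77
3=3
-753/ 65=-11.58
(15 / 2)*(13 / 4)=195 / 8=24.38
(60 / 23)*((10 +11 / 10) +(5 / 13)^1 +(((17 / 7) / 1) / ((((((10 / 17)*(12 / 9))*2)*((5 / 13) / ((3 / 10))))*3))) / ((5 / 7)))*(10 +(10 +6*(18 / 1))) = 150361104 / 37375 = 4023.04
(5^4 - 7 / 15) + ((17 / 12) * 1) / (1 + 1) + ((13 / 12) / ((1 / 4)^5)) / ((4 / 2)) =141589 / 120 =1179.91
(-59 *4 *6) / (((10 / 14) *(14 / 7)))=-4956 / 5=-991.20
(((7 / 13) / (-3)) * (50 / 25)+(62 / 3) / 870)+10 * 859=145723663 / 16965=8589.66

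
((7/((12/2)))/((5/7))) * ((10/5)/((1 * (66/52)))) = 1274/495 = 2.57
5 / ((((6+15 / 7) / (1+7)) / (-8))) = -2240 / 57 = -39.30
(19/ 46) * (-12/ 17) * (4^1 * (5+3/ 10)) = -12084/ 1955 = -6.18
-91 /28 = -13 /4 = -3.25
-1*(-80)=80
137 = 137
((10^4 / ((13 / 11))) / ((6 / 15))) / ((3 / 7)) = 1925000 / 39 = 49358.97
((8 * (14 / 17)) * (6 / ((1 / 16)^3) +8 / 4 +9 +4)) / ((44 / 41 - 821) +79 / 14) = -1580906208 / 7945783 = -198.96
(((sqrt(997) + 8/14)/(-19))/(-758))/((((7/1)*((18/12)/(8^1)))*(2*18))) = 8/9526923 + 2*sqrt(997)/1360989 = 0.00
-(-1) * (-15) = -15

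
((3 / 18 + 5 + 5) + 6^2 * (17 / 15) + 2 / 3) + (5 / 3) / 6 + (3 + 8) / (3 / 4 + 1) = 58.20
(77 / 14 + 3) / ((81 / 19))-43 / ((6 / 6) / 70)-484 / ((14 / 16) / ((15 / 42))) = -25445713 / 7938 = -3205.56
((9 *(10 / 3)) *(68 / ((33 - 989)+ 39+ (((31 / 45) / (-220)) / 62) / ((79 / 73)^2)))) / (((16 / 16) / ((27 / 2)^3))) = -620227253547000 / 113315345929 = -5473.46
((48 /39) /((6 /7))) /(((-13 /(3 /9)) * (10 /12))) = -112 /2535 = -0.04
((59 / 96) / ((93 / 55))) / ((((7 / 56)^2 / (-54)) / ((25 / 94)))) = -486750 / 1457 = -334.08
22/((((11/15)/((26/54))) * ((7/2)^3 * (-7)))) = -1040/21609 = -0.05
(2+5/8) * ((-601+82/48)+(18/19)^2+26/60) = -181325641/115520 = -1569.65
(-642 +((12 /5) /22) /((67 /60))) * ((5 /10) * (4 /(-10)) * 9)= 4257738 /3685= 1155.42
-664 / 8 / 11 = -83 / 11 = -7.55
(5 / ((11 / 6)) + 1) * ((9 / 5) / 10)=369 / 550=0.67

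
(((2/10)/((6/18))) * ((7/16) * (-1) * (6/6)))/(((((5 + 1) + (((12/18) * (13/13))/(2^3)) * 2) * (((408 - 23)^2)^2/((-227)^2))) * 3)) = -154587/4645223275000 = -0.00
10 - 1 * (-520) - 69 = 461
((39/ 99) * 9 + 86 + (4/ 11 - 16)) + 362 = 4795/ 11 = 435.91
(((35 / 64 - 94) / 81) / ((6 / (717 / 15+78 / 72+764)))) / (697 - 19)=-291711313 / 1265310720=-0.23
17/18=0.94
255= 255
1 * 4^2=16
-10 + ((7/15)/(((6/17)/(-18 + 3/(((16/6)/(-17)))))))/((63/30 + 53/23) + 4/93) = -16010173/761032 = -21.04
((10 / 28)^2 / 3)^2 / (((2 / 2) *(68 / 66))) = 6875 / 3918432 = 0.00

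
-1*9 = -9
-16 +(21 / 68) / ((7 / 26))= -505 / 34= -14.85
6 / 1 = 6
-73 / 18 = -4.06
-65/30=-13/6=-2.17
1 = 1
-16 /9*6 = -10.67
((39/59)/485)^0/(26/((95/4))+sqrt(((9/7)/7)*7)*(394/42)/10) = 13555360/829503 - 4978190*sqrt(7)/829503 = 0.46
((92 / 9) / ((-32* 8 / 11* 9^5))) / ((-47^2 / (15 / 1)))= 1265 / 25044334272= 0.00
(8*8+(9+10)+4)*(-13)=-1131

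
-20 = -20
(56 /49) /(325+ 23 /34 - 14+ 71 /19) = 5168 /1426299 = 0.00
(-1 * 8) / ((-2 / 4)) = 16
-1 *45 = -45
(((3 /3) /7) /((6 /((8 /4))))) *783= 37.29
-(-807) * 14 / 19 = 11298 / 19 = 594.63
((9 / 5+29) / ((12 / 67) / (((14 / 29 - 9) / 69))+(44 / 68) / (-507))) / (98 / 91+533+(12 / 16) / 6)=-58575781264 / 1475404933605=-0.04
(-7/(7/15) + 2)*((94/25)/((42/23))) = -14053/525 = -26.77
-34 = -34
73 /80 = 0.91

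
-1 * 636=-636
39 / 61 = 0.64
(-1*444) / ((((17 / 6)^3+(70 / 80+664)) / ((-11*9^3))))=384527088 / 74263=5177.91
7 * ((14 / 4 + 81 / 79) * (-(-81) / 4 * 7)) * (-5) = -14189175 / 632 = -22451.23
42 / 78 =7 / 13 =0.54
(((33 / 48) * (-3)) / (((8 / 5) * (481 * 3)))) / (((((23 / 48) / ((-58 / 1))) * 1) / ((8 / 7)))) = 0.12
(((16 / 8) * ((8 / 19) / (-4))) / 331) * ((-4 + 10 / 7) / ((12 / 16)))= 96 / 44023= 0.00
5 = 5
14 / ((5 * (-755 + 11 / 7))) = -49 / 13185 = -0.00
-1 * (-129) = 129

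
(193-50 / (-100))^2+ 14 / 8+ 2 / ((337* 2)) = 12618629 / 337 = 37444.00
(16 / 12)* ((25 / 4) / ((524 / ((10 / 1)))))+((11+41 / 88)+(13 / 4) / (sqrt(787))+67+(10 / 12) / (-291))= 13* sqrt(787) / 3148+791248195 / 10063944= 78.74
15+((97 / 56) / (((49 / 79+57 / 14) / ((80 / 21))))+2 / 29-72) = -175463279 / 3160101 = -55.52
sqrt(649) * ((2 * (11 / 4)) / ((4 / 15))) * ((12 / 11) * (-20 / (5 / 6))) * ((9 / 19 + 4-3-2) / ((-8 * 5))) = -135 * sqrt(649) / 19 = -181.01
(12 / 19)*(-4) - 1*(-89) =1643 / 19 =86.47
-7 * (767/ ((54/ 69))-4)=-122983/ 18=-6832.39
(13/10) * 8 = 52/5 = 10.40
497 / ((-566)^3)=-497 / 181321496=-0.00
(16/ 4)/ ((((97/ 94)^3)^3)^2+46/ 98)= 64351316502678267746854119416173428736/ 35871041862372274100236713677006540529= 1.79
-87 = -87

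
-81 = -81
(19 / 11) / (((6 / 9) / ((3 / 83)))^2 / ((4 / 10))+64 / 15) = 7695 / 3807958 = 0.00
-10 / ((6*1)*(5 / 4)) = -4 / 3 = -1.33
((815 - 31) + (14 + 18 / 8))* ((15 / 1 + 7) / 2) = 8802.75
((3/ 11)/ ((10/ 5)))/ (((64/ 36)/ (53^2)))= 75843/ 352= 215.46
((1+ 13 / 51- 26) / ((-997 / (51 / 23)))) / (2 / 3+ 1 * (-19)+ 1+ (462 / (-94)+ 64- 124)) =-177942 / 265930807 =-0.00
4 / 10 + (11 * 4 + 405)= 2247 / 5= 449.40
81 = 81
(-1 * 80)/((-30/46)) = 368/3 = 122.67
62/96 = 31/48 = 0.65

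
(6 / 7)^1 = 0.86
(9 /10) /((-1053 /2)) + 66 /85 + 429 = 854822 /1989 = 429.77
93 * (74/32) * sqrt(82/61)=3441 * sqrt(5002)/976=249.35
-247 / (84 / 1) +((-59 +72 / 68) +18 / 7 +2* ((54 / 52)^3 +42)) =21905944 / 784329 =27.93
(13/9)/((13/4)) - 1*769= -6917/9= -768.56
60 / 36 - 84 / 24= -11 / 6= -1.83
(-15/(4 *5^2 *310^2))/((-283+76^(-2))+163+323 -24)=-361/41399279375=-0.00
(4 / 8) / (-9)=-1 / 18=-0.06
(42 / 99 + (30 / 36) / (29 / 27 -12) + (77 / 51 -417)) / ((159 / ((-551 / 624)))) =15142353335 / 6567900768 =2.31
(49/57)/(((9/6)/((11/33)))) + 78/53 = 45208/27189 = 1.66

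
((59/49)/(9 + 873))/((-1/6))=-59/7203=-0.01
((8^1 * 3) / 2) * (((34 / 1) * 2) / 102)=8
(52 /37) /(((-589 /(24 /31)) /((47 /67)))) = -58656 /45264061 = -0.00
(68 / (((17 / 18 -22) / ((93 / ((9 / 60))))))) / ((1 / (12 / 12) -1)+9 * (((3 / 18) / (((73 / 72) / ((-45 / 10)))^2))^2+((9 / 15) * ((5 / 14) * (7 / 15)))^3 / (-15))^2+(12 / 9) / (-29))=-1331113995117061911684000000000 / 695138901946503090721786892813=-1.91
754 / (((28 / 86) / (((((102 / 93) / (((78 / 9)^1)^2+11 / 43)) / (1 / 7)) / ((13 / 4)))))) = 65632104 / 904177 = 72.59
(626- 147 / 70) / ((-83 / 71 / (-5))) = 442969 / 166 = 2668.49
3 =3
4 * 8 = 32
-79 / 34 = -2.32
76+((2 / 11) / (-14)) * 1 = 5851 / 77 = 75.99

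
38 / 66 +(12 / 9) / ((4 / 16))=65 / 11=5.91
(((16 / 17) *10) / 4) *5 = 200 / 17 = 11.76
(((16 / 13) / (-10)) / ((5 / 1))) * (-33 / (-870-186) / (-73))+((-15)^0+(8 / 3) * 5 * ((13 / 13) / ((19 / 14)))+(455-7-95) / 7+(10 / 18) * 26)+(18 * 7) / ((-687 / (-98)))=93.67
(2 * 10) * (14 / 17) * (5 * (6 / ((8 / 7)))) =7350 / 17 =432.35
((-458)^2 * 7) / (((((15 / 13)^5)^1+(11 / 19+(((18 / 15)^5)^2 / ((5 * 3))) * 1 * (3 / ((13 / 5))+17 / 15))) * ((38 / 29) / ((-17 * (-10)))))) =82024339491043701171875 / 1536414650303399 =53386850.66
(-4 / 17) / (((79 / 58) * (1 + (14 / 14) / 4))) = -928 / 6715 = -0.14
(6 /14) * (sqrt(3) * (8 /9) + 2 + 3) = 8 * sqrt(3) /21 + 15 /7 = 2.80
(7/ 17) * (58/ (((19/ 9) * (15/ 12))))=14616/ 1615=9.05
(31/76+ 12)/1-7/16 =3639/304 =11.97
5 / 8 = 0.62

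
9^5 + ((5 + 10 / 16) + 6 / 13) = 6141729 / 104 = 59055.09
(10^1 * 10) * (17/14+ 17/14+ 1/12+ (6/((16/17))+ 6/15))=39005/42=928.69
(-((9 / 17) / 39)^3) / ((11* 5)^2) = -27 / 32651429525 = -0.00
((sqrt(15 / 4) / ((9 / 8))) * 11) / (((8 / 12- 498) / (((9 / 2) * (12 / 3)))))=-66 * sqrt(15) / 373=-0.69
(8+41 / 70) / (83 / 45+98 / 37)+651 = 68381967 / 104734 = 652.91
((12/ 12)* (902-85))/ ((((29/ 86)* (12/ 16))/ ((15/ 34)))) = 702620/ 493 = 1425.19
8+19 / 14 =131 / 14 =9.36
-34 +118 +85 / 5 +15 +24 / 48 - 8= 217 / 2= 108.50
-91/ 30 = -3.03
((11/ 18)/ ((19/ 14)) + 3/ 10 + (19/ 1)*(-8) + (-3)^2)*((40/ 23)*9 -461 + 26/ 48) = 59725165651/ 943920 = 63273.55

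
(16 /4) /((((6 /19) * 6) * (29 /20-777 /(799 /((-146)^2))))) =-303620 /2981047221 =-0.00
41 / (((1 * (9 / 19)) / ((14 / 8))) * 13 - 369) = -5453 / 48609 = -0.11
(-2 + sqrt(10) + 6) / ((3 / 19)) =45.36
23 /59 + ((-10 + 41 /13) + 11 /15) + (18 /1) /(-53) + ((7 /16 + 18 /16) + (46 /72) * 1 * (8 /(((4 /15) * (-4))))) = -90652829 /9756240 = -9.29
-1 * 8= -8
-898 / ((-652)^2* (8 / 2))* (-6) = 1347 / 425104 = 0.00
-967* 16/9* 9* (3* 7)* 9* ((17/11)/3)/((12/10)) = -13808760/11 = -1255341.82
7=7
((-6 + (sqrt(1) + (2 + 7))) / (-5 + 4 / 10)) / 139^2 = -20 / 444383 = -0.00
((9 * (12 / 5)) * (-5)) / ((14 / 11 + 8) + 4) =-594 / 73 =-8.14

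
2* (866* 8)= 13856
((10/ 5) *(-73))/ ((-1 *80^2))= 73/ 3200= 0.02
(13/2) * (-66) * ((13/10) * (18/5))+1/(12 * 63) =-37945883/18900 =-2007.72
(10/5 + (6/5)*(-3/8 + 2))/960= 79/19200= 0.00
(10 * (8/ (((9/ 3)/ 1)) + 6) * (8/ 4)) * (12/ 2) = 1040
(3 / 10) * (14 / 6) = 7 / 10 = 0.70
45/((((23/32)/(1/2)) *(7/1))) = 720/161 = 4.47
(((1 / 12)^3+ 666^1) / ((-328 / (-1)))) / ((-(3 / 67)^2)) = -5166161161 / 5101056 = -1012.76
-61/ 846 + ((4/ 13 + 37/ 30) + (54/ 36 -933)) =-51142409/ 54990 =-930.03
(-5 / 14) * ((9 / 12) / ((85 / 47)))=-141 / 952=-0.15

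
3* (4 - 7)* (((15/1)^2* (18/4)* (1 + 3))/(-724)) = 18225/362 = 50.35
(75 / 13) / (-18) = -25 / 78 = -0.32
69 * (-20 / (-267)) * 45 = 20700 / 89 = 232.58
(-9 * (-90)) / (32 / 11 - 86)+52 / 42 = -8.51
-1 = -1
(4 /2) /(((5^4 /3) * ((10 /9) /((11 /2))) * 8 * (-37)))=-297 /1850000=-0.00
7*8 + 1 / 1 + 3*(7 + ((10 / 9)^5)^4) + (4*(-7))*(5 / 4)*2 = 132420441224151810136 / 4052555153018976267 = 32.68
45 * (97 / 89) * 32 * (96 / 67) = 13409280 / 5963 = 2248.75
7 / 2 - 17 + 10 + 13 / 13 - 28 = -61 / 2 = -30.50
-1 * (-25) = 25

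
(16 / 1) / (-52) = -4 / 13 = -0.31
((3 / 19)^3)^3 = 19683 / 322687697779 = 0.00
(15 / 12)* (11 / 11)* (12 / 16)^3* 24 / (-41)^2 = 405 / 53792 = 0.01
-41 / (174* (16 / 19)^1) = -779 / 2784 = -0.28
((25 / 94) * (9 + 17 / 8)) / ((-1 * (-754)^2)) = -2225 / 427524032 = -0.00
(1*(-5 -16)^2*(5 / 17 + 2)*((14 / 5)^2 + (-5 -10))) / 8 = -3078621 / 3400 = -905.48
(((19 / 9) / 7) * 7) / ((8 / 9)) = 19 / 8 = 2.38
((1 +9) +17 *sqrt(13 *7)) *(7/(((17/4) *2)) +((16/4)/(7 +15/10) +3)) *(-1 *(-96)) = 70080/17 +7008 *sqrt(91) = 70974.41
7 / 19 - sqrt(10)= 7 / 19 - sqrt(10)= -2.79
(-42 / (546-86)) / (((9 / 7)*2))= -49 / 1380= -0.04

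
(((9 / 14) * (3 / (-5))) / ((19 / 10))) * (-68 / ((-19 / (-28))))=20.34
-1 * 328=-328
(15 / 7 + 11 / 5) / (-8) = -19 / 35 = -0.54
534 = 534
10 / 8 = 5 / 4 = 1.25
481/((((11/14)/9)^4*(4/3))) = 90926090892/14641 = 6210374.35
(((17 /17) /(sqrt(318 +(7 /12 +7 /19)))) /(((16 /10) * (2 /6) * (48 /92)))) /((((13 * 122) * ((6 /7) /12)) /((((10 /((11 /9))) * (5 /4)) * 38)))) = 0.69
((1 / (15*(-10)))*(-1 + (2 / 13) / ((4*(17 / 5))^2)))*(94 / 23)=1411457 / 51846600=0.03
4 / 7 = 0.57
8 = 8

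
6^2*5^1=180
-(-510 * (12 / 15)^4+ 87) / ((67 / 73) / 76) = 84534876 / 8375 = 10093.72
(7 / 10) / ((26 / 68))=119 / 65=1.83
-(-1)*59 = 59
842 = 842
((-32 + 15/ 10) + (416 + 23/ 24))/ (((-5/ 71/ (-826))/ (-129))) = -2338949095/ 4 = -584737273.75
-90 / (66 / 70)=-1050 / 11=-95.45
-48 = -48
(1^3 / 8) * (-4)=-1 / 2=-0.50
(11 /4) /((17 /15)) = 165 /68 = 2.43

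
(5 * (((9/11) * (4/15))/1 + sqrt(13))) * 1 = 12/11 + 5 * sqrt(13) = 19.12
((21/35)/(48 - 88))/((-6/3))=3/400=0.01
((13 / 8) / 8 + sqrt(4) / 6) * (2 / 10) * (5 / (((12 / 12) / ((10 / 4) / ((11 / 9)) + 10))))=6.46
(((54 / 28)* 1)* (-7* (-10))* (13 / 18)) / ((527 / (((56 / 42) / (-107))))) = -130 / 56389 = -0.00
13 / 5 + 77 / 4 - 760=-14763 / 20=-738.15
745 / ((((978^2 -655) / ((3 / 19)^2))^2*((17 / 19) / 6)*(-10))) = -36207 / 106529559233532323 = -0.00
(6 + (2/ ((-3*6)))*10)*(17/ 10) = 374/ 45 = 8.31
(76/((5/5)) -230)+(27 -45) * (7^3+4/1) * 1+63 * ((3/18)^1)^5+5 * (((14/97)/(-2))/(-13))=-6972786533/1089504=-6399.96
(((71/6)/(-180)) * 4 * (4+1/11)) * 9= -213/22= -9.68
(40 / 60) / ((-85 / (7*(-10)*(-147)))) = -80.71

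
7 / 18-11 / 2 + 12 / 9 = -34 / 9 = -3.78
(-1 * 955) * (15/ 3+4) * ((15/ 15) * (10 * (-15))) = 1289250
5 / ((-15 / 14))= -4.67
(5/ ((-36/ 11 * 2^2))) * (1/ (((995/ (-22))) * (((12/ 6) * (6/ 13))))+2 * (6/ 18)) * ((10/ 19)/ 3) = -70345/ 1633392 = -0.04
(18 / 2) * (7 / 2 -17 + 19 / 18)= -112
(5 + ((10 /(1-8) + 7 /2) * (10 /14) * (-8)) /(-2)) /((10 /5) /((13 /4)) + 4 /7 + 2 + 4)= 6955 /4578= 1.52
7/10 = 0.70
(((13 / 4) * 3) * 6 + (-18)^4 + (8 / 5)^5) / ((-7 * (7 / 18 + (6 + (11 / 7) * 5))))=-5908780449 / 5609375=-1053.38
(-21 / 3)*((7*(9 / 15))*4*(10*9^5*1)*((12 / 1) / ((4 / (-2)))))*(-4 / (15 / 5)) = -555532992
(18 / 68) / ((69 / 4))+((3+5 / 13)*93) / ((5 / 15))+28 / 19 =91342210 / 96577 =945.80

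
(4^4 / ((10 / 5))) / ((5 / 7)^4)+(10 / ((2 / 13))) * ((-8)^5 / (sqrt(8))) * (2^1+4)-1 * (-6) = 311078 / 625-3194880 * sqrt(2) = -4517744.90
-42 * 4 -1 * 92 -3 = -263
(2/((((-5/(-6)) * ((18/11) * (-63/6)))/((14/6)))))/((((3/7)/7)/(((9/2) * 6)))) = -2156/15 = -143.73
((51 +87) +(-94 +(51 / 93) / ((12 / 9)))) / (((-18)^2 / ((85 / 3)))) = 468095 / 120528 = 3.88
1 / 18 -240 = -239.94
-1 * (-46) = 46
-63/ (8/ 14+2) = -49/ 2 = -24.50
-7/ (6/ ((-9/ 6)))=7/ 4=1.75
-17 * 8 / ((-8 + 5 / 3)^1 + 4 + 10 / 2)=-51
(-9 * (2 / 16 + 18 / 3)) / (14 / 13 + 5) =-5733 / 632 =-9.07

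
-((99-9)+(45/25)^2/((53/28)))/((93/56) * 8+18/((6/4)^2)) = -850626/197425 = -4.31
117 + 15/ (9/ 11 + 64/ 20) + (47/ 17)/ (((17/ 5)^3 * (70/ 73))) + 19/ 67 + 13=136564610313/ 1018455074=134.09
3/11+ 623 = 6856/11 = 623.27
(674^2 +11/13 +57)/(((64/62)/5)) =228870675/104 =2200679.57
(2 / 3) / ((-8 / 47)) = -47 / 12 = -3.92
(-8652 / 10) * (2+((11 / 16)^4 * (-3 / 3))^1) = -251840253 / 163840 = -1537.11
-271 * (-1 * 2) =542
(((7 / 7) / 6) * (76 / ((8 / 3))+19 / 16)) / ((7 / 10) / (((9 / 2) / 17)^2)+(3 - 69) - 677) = -64125 / 9499808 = -0.01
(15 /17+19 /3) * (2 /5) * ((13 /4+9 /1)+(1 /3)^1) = 27784 /765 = 36.32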